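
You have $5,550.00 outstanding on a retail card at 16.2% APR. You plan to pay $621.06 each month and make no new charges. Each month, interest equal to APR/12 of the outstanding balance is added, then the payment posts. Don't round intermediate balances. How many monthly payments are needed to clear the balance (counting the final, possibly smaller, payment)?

10 payments

Monthly rate r = 16.2%/12 = 1.35% = 0.0135.
Recurrence: B ← B·(1+r) − $621.06.
Month 1: interest $74.92; balance after payment $5,003.86.
Month 2: interest $67.55; balance after payment $4,450.36.
Closed form: n = −ln(1 − rB₀/P)/ln(1+r) = −ln(0.87936)/ln(1.0135) ≈ 9.587, so the balance reaches zero during payment 10.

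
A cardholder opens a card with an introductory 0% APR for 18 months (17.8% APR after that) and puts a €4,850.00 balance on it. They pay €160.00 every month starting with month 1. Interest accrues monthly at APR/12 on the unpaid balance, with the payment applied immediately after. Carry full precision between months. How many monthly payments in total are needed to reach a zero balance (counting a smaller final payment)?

Promo months 1–18 at r₀ = 0%/12 = 0; months 19+ at r₁ = 17.8%/12 = 0.0148333.
After month 18 (no interest yet): B = €4,850.00 − 18·€160.00 = €1,970.00.
Then at r₁ with €160.00/mo: n₂ = −ln(1 − r₁·B/P)/ln(1+r₁) ≈ 13.70 → 14 more payments.

32 months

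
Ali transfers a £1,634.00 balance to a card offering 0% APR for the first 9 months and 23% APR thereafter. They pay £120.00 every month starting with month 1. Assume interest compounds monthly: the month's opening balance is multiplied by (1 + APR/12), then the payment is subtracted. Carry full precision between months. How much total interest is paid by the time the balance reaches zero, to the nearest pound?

Promo months 1–9 at r₀ = 0%/12 = 0; months 10+ at r₁ = 23%/12 = 0.0191667.
After month 9 (no interest yet): B = £1,634.00 − 9·£120.00 = £554.00.
Then at r₁ with £120.00/mo: n₂ = −ln(1 − r₁·B/P)/ln(1+r₁) ≈ 4.88 → 5 more payments.
Total paid = 13·£120.00 + £105.72 = £1,665.72; interest = £1,665.72 − £1,634.00 = £31.72.

£32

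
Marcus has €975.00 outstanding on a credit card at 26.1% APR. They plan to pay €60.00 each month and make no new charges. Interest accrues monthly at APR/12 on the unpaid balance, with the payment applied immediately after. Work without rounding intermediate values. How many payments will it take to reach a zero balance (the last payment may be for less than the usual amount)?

21 months

Monthly rate r = 26.1%/12 = 2.175% = 0.02175.
Recurrence: B ← B·(1+r) − €60.00.
Month 1: interest €21.21; balance after payment €936.21.
Month 2: interest €20.36; balance after payment €896.57.
Closed form: n = −ln(1 − rB₀/P)/ln(1+r) = −ln(0.64656)/ln(1.02175) ≈ 20.267, so the balance reaches zero during payment 21.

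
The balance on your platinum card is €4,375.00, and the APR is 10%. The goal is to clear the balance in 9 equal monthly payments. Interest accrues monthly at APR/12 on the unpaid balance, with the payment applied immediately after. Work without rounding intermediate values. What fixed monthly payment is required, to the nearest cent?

€506.59

Monthly rate r = 10%/12 = 0.833333% = 0.00833333.
Level-payment amortization: P = B₀·r / (1 − (1+r)^(−n)) = 4375.00·0.00833333 / (1 − 1.00833^(−9)).
Denominator 1 − (1+r)^(−9) = 0.0719681497.
P = 36.4583 / 0.0719681497 ≈ 506.59.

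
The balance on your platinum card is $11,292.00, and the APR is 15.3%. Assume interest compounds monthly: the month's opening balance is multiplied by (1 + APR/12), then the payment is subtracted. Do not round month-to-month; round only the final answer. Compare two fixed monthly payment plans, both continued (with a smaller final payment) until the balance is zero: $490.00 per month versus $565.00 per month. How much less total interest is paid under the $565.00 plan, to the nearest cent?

$338.20

Monthly rate r = 15.3%/12 = 1.275% = 0.01275.
At $490.00/mo: n = ⌈−ln(1 − rB₀/P)/ln(1+r)⌉ = 28 payments (last $225.66); total interest = total paid − $11,292.00 = $2,163.66.
At $565.00/mo: 24 payments (last $122.46); total interest $1,825.46.
Interest saved = $2,163.66 − $1,825.46 = $338.20.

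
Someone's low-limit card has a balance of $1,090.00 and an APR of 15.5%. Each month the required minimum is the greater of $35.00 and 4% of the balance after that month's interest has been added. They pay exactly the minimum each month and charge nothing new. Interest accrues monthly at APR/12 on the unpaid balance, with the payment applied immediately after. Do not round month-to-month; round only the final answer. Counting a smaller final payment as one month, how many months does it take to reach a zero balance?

39 months

Monthly rate r = 15.5%/12 = 1.29167% = 0.0129167.
While 4% of the post-interest balance exceeds $35.00, each month B ← (B·(1+r))·(1 − 0.04), i.e. B shrinks by the factor (1+r)·0.96 = 0.9724.
This holds for months 1–9. Entering month 10 the balance is $847.29; 4% of the post-interest balance is now below $35.00, so the flat $35.00 minimum applies from here.
From month 10 a fixed $35.00 at rate r clears $847.29 in 30 more payments. Total: 9 + 30 = 39 months.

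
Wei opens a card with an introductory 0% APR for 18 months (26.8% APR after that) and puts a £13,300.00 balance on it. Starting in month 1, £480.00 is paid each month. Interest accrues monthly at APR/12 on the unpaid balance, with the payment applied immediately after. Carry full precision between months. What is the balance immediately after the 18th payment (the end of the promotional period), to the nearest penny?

Promo months 1–18 at r₀ = 0%/12 = 0; months 19+ at r₁ = 26.8%/12 = 0.0223333.
After month 18 (no interest yet): B = £13,300.00 − 18·£480.00 = £4,660.00.

£4,660.00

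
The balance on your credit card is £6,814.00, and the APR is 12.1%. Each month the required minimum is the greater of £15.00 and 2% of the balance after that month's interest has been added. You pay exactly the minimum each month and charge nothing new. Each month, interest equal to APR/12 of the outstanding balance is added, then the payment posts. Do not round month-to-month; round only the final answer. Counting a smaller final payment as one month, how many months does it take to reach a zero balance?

Monthly rate r = 12.1%/12 = 1.00833% = 0.0100833.
While 2% of the post-interest balance exceeds £15.00, each month B ← (B·(1+r))·(1 − 0.02), i.e. B shrinks by the factor (1+r)·0.98 = 0.98988.
This holds for months 1–218. Entering month 219 the balance is £742.26; 2% of the post-interest balance is now below £15.00, so the flat £15.00 minimum applies from here.
From month 219 a fixed £15.00 at rate r clears £742.26 in 69 more payments. Total: 218 + 69 = 287 months.

287 months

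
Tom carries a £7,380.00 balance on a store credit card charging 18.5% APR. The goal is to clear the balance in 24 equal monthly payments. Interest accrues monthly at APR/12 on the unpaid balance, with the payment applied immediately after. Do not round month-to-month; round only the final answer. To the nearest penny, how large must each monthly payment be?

£370.23

Monthly rate r = 18.5%/12 = 1.54167% = 0.0154167.
Level-payment amortization: P = B₀·r / (1 − (1+r)^(−n)) = 7380.00·0.0154167 / (1 − 1.01542^(−24)).
Denominator 1 − (1+r)^(−24) = 0.307312899.
P = 113.775 / 0.307312899 ≈ 370.23.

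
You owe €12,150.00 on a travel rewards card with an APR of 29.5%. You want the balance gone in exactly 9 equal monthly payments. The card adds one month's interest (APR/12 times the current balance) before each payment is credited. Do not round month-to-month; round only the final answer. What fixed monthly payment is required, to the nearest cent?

Monthly rate r = 29.5%/12 = 2.45833% = 0.0245833.
Level-payment amortization: P = B₀·r / (1 − (1+r)^(−n)) = 12150.00·0.0245833 / (1 − 1.02458^(−9)).
Denominator 1 − (1+r)^(−9) = 0.196336181.
P = 298.688 / 0.196336181 ≈ 1521.31.

€1,521.31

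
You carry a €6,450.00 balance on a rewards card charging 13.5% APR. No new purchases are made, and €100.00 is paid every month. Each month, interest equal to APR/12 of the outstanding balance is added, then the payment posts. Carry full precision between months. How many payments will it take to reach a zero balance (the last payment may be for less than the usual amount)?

Monthly rate r = 13.5%/12 = 1.125% = 0.01125.
Recurrence: B ← B·(1+r) − €100.00.
Month 1: interest €72.56; balance after payment €6,422.56.
Month 2: interest €72.25; balance after payment €6,394.82.
Closed form: n = −ln(1 − rB₀/P)/ln(1+r) = −ln(0.27438)/ln(1.01125) ≈ 115.602, so the balance reaches zero during payment 116.

116 payments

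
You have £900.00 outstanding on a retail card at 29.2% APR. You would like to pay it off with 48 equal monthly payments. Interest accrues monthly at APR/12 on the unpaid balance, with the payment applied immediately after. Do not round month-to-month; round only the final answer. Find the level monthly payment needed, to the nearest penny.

£31.99

Monthly rate r = 29.2%/12 = 2.43333% = 0.0243333.
Level-payment amortization: P = B₀·r / (1 − (1+r)^(−n)) = 900.00·0.0243333 / (1 − 1.02433^(−48)).
Denominator 1 − (1+r)^(−48) = 0.68463221.
P = 21.9 / 0.68463221 ≈ 31.99.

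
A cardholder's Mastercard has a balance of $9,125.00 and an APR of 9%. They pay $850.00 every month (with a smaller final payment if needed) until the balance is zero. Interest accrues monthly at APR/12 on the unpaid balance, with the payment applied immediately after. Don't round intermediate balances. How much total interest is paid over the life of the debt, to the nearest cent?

$424.54

Monthly rate r = 9%/12 = 0.75% = 0.0075.
Payoff takes n = ⌈−ln(1 − rB₀/P)/ln(1+r)⌉ = ⌈11.234⌉ = 12 payments; the last is $199.54.
Total paid = 11·$850.00 + $199.54 = $9,549.54.
Total interest = total paid − principal = $9,549.54 − $9,125.00 = $424.54.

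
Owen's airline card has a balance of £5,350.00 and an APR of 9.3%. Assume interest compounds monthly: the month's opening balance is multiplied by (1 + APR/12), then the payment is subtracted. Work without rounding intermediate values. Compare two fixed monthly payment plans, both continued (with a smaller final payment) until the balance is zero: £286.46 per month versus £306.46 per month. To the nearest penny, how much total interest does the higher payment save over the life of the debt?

£31.02

Monthly rate r = 9.3%/12 = 0.775% = 0.00775.
At £286.46/mo: n = ⌈−ln(1 − rB₀/P)/ln(1+r)⌉ = 21 payments (last £72.51); total interest = total paid − £5,350.00 = £451.71.
At £306.46/mo: 19 payments (last £254.41); total interest £420.69.
Interest saved = £451.71 − £420.69 = £31.02.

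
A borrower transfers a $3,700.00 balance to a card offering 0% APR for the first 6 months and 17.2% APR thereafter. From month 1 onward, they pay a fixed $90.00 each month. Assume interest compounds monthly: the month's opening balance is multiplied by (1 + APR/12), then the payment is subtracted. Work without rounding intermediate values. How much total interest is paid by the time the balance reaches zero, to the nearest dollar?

$1,265

Promo months 1–6 at r₀ = 0%/12 = 0; months 7+ at r₁ = 17.2%/12 = 0.0143333.
After month 6 (no interest yet): B = $3,700.00 − 6·$90.00 = $3,160.00.
Then at r₁ with $90.00/mo: n₂ = −ln(1 − r₁·B/P)/ln(1+r₁) ≈ 49.16 → 50 more payments.
Total paid = 55·$90.00 + $14.88 = $4,964.88; interest = $4,964.88 − $3,700.00 = $1,264.88.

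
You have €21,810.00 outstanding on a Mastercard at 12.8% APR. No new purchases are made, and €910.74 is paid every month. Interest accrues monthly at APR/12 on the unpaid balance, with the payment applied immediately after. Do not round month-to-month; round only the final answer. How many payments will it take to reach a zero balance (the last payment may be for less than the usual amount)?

Monthly rate r = 12.8%/12 = 1.06667% = 0.0106667.
Recurrence: B ← B·(1+r) − €910.74.
Month 1: interest €232.64; balance after payment €21,131.90.
Month 2: interest €225.41; balance after payment €20,446.57.
Closed form: n = −ln(1 − rB₀/P)/ln(1+r) = −ln(0.74456)/ln(1.01067) ≈ 27.800, so the balance reaches zero during payment 28.

28 payments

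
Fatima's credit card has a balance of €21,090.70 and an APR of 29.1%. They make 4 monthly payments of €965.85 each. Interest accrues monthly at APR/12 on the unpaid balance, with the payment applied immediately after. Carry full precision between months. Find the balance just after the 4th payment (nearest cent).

€19,205.91

Monthly rate r = 29.1%/12 = 2.425% = 0.02425.
Each month: B ← B·(1+r) − €965.85.
Month 1: interest €511.45; balance after payment €20,636.30.
Month 2: interest €500.43; balance after payment €20,170.88.
Month 3: interest €489.14; balance after payment €19,694.17.
Month 4: interest €477.58; balance after payment €19,205.91.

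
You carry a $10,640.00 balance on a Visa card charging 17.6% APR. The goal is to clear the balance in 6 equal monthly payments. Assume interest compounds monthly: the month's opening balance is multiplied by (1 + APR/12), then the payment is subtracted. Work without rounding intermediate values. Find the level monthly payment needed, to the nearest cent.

Monthly rate r = 17.6%/12 = 1.46667% = 0.0146667.
Level-payment amortization: P = B₀·r / (1 − (1+r)^(−n)) = 10640.00·0.0146667 / (1 − 1.01467^(−6)).
Denominator 1 − (1+r)^(−6) = 0.0836536808.
P = 156.053 / 0.0836536808 ≈ 1865.47.

$1,865.47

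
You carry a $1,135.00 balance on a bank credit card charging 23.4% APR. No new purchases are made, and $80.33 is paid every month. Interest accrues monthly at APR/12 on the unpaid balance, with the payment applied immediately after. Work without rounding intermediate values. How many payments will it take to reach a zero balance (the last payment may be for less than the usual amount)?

17 months

Monthly rate r = 23.4%/12 = 1.95% = 0.0195.
Recurrence: B ← B·(1+r) − $80.33.
Month 1: interest $22.13; balance after payment $1,076.80.
Month 2: interest $21.00; balance after payment $1,017.47.
Closed form: n = −ln(1 − rB₀/P)/ln(1+r) = −ln(0.72448)/ln(1.0195) ≈ 16.689, so the balance reaches zero during payment 17.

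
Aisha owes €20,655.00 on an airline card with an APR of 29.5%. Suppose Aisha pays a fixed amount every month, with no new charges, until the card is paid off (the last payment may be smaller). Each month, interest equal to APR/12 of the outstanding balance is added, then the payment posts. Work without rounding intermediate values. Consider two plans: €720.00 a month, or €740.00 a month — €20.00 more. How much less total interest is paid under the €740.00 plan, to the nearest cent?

€903.24

Monthly rate r = 29.5%/12 = 2.45833% = 0.0245833.
At €720.00/mo: n = ⌈−ln(1 − rB₀/P)/ln(1+r)⌉ = 51 payments (last €217.47); total interest = total paid − €20,655.00 = €15,562.47.
At €740.00/mo: 48 payments (last €534.23); total interest €14,659.23.
Interest saved = €15,562.47 − €14,659.23 = €903.24.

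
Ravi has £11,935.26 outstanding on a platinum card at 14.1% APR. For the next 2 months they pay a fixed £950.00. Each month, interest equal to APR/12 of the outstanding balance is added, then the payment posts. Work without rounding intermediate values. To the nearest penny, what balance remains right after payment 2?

Monthly rate r = 14.1%/12 = 1.175% = 0.01175.
Each month: B ← B·(1+r) − £950.00.
Month 1: interest £140.24; balance after payment £11,125.50.
Month 2: interest £130.72; balance after payment £10,306.22.

£10,306.22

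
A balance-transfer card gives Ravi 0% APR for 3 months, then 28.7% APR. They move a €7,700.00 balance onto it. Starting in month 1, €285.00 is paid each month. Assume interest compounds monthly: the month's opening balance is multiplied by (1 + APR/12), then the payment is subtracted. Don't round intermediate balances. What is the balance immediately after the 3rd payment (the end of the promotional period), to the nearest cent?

Promo months 1–3 at r₀ = 0%/12 = 0; months 4+ at r₁ = 28.7%/12 = 0.0239167.
After month 3 (no interest yet): B = €7,700.00 − 3·€285.00 = €6,845.00.

€6,845.00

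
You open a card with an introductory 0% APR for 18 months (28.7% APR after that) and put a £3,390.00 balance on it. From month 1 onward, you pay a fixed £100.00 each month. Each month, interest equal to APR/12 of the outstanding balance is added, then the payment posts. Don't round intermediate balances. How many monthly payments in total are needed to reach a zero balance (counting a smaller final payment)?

39 payments

Promo months 1–18 at r₀ = 0%/12 = 0; months 19+ at r₁ = 28.7%/12 = 0.0239167.
After month 18 (no interest yet): B = £3,390.00 − 18·£100.00 = £1,590.00.
Then at r₁ with £100.00/mo: n₂ = −ln(1 − r₁·B/P)/ln(1+r₁) ≈ 20.24 → 21 more payments.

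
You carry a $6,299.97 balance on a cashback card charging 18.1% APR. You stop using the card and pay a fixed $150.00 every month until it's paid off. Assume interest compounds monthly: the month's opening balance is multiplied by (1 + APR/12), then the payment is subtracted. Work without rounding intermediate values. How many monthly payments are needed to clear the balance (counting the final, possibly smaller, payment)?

68 payments

Monthly rate r = 18.1%/12 = 1.50833% = 0.0150833.
Recurrence: B ← B·(1+r) − $150.00.
Month 1: interest $95.02; balance after payment $6,244.99.
Month 2: interest $94.20; balance after payment $6,189.19.
Closed form: n = −ln(1 − rB₀/P)/ln(1+r) = −ln(0.3665)/ln(1.01508) ≈ 67.047, so the balance reaches zero during payment 68.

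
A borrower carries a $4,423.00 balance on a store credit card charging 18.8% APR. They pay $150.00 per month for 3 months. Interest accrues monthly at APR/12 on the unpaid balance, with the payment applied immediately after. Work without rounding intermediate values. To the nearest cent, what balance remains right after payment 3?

$4,177.07

Monthly rate r = 18.8%/12 = 1.56667% = 0.0156667.
Each month: B ← B·(1+r) − $150.00.
Month 1: interest $69.29; balance after payment $4,342.29.
Month 2: interest $68.03; balance after payment $4,260.32.
Month 3: interest $66.75; balance after payment $4,177.07.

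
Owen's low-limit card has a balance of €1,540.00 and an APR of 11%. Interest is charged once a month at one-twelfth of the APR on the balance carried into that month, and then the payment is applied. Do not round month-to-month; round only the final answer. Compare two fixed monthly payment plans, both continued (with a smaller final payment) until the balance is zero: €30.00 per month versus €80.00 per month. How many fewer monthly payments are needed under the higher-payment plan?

48 fewer payments

Monthly rate r = 11%/12 = 0.916667% = 0.00916667.
At €30.00/mo: n = ⌈−ln(1 − rB₀/P)/ln(1+r)⌉ = 70 payments (last €20.77); total interest = total paid − €1,540.00 = €550.77.
At €80.00/mo: 22 payments (last €22.15); total interest €162.15.
Payments saved = 70 − 22 = 48.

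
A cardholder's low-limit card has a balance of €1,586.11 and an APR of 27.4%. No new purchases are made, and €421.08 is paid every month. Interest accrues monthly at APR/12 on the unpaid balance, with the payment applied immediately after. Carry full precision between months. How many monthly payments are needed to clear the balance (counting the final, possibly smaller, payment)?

4 months

Monthly rate r = 27.4%/12 = 2.28333% = 0.0228333.
Recurrence: B ← B·(1+r) − €421.08.
Month 1: interest €36.22; balance after payment €1,201.25.
Month 2: interest €27.43; balance after payment €807.59.
Month 3: interest €18.44; balance after payment €404.95.
Month 4: interest €9.25; balance after payment €0.00.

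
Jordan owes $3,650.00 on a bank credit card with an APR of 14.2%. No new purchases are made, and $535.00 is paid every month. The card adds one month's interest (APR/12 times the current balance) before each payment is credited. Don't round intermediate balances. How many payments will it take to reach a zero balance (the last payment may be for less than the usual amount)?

8 payments

Monthly rate r = 14.2%/12 = 1.18333% = 0.0118333.
Recurrence: B ← B·(1+r) − $535.00.
Month 1: interest $43.19; balance after payment $3,158.19.
Month 2: interest $37.37; balance after payment $2,660.56.
Closed form: n = −ln(1 − rB₀/P)/ln(1+r) = −ln(0.91927)/ln(1.01183) ≈ 7.156, so the balance reaches zero during payment 8.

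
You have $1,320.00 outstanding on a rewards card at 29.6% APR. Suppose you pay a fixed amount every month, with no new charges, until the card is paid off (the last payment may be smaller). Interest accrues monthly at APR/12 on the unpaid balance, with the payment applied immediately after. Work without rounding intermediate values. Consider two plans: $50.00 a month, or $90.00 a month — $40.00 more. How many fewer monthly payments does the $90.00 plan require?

25 fewer payments

Monthly rate r = 29.6%/12 = 2.46667% = 0.0246667.
At $50.00/mo: n = ⌈−ln(1 − rB₀/P)/ln(1+r)⌉ = 44 payments (last $11.31); total interest = total paid − $1,320.00 = $841.31.
At $90.00/mo: 19 payments (last $38.89); total interest $338.89.
Payments saved = 44 − 19 = 25.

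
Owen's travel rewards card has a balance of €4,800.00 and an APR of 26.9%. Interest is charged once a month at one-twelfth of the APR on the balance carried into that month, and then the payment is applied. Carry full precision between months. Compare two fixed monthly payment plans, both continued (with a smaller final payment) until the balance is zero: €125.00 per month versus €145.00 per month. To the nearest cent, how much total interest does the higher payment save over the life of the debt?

€2,255.12

Monthly rate r = 26.9%/12 = 2.24167% = 0.0224167.
At €125.00/mo: n = ⌈−ln(1 − rB₀/P)/ln(1+r)⌉ = 89 payments (last €118.27); total interest = total paid − €4,800.00 = €6,318.27.
At €145.00/mo: 62 payments (last €18.15); total interest €4,063.15.
Interest saved = €6,318.27 − €4,063.15 = €2,255.12.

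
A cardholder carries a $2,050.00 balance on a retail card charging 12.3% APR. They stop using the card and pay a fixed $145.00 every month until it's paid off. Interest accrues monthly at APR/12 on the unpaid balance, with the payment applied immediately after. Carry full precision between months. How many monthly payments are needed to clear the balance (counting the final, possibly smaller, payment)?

Monthly rate r = 12.3%/12 = 1.025% = 0.01025.
Recurrence: B ← B·(1+r) − $145.00.
Month 1: interest $21.01; balance after payment $1,926.01.
Month 2: interest $19.74; balance after payment $1,800.75.
Closed form: n = −ln(1 − rB₀/P)/ln(1+r) = −ln(0.85509)/ln(1.01025) ≈ 15.352, so the balance reaches zero during payment 16.

16 months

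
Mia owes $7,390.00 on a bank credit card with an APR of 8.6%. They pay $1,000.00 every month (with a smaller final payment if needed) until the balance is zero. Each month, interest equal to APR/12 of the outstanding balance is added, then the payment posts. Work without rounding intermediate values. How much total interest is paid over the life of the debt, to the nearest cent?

Monthly rate r = 8.6%/12 = 0.716667% = 0.00716667.
Payoff takes n = ⌈−ln(1 − rB₀/P)/ln(1+r)⌉ = ⌈7.620⌉ = 8 payments; the last is $620.91.
Total paid = 7·$1,000.00 + $620.91 = $7,620.91.
Total interest = total paid − principal = $7,620.91 − $7,390.00 = $230.91.

$230.91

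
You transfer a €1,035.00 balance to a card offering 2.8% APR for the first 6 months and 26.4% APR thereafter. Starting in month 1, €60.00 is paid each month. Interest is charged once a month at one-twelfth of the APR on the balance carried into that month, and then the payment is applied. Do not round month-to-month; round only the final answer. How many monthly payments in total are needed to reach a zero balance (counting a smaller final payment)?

20 months

Promo months 1–6 at r₀ = 2.8%/12 = 0.00233333; months 7+ at r₁ = 26.4%/12 = 0.022.
After month 6: iterate B ← B·(1+r₀) − €60.00 for 6 months → €687.47.
Then at r₁ with €60.00/mo: n₂ = −ln(1 − r₁·B/P)/ln(1+r₁) ≈ 13.35 → 14 more payments.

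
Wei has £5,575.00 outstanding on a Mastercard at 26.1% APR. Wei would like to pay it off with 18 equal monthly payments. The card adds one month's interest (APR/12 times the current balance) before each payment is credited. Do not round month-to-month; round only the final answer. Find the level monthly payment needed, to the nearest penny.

£377.61

Monthly rate r = 26.1%/12 = 2.175% = 0.02175.
Level-payment amortization: P = B₀·r / (1 − (1+r)^(−n)) = 5575.00·0.02175 / (1 − 1.02175^(−18)).
Denominator 1 − (1+r)^(−18) = 0.321114762.
P = 121.256 / 0.321114762 ≈ 377.61.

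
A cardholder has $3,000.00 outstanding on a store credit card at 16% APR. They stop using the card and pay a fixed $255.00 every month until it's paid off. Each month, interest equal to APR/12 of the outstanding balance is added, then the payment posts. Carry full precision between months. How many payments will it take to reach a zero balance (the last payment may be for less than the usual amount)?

13 months

Monthly rate r = 16%/12 = 1.33333% = 0.0133333.
Recurrence: B ← B·(1+r) − $255.00.
Month 1: interest $40.00; balance after payment $2,785.00.
Month 2: interest $37.13; balance after payment $2,567.13.
Closed form: n = −ln(1 − rB₀/P)/ln(1+r) = −ln(0.84314)/ln(1.01333) ≈ 12.882, so the balance reaches zero during payment 13.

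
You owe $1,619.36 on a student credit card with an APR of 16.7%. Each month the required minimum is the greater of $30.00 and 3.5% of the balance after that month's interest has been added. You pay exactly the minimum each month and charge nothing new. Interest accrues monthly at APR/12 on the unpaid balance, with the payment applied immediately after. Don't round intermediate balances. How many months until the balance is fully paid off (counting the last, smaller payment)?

Monthly rate r = 16.7%/12 = 1.39167% = 0.0139167.
While 3.5% of the post-interest balance exceeds $30.00, each month B ← (B·(1+r))·(1 − 0.035), i.e. B shrinks by the factor (1+r)·0.965 = 0.97843.
This holds for months 1–30. Entering month 31 the balance is $841.84; 3.5% of the post-interest balance is now below $30.00, so the flat $30.00 minimum applies from here.
From month 31 a fixed $30.00 at rate r clears $841.84 in 36 more payments. Total: 30 + 36 = 66 months.

66 months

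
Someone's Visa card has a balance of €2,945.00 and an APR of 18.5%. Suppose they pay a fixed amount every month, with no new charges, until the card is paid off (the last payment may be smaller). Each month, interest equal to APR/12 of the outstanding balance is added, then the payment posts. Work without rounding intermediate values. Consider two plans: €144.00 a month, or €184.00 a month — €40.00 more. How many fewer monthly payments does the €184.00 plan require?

Monthly rate r = 18.5%/12 = 1.54167% = 0.0154167.
At €144.00/mo: n = ⌈−ln(1 − rB₀/P)/ln(1+r)⌉ = 25 payments (last €109.26); total interest = total paid − €2,945.00 = €620.26.
At €184.00/mo: 19 payments (last €96.28); total interest €463.28.
Payments saved = 25 − 19 = 6.

6 fewer payments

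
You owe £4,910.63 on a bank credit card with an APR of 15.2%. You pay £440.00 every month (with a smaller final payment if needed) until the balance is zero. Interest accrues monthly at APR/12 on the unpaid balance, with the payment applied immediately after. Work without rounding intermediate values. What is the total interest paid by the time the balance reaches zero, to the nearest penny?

£417.45

Monthly rate r = 15.2%/12 = 1.26667% = 0.0126667.
Payoff takes n = ⌈−ln(1 − rB₀/P)/ln(1+r)⌉ = ⌈12.109⌉ = 13 payments; the last is £48.08.
Total paid = 12·£440.00 + £48.08 = £5,328.08.
Total interest = total paid − principal = £5,328.08 − £4,910.63 = £417.45.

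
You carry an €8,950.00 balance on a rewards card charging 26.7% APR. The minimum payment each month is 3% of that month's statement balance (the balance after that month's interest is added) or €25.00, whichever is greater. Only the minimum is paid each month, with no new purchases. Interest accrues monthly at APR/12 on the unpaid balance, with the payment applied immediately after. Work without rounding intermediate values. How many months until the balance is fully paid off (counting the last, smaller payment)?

343 months

Monthly rate r = 26.7%/12 = 2.225% = 0.02225.
While 3% of the post-interest balance exceeds €25.00, each month B ← (B·(1+r))·(1 − 0.03), i.e. B shrinks by the factor (1+r)·0.97 = 0.99158.
This holds for months 1–284. Entering month 285 the balance is €811.37; 3% of the post-interest balance is now below €25.00, so the flat €25.00 minimum applies from here.
From month 285 a fixed €25.00 at rate r clears €811.37 in 59 more payments. Total: 284 + 59 = 343 months.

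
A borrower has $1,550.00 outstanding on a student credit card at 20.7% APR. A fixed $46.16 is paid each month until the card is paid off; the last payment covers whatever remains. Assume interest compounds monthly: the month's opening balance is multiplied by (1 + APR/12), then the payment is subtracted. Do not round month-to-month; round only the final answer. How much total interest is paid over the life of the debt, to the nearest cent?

$786.53

Monthly rate r = 20.7%/12 = 1.725% = 0.01725.
Payoff takes n = ⌈−ln(1 − rB₀/P)/ln(1+r)⌉ = ⌈50.616⌉ = 51 payments; the last is $28.53.
Total paid = 50·$46.16 + $28.53 = $2,336.53.
Total interest = total paid − principal = $2,336.53 − $1,550.00 = $786.53.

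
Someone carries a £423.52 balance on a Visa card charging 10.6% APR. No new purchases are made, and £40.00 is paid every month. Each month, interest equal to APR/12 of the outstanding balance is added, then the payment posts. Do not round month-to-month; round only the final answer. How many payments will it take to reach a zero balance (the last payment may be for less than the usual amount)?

12 months

Monthly rate r = 10.6%/12 = 0.883333% = 0.00883333.
Recurrence: B ← B·(1+r) − £40.00.
Month 1: interest £3.74; balance after payment £387.26.
Month 2: interest £3.42; balance after payment £350.68.
Closed form: n = −ln(1 − rB₀/P)/ln(1+r) = −ln(0.90647)/ln(1.00883) ≈ 11.165, so the balance reaches zero during payment 12.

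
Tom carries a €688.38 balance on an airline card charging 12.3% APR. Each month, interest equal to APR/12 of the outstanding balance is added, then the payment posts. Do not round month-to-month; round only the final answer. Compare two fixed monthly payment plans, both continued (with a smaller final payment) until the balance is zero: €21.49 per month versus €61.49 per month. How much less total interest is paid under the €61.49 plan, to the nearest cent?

€103.76

Monthly rate r = 12.3%/12 = 1.025% = 0.01025.
At €21.49/mo: n = ⌈−ln(1 − rB₀/P)/ln(1+r)⌉ = 40 payments (last €0.59); total interest = total paid − €688.38 = €150.32.
At €61.49/mo: 12 payments (last €58.55); total interest €46.56.
Interest saved = €150.32 − €46.56 = €103.76.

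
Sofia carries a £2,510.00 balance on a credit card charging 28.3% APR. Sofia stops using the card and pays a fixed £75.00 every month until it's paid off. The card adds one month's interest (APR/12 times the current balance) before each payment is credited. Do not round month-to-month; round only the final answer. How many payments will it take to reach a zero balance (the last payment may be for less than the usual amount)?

Monthly rate r = 28.3%/12 = 2.35833% = 0.0235833.
Recurrence: B ← B·(1+r) − £75.00.
Month 1: interest £59.19; balance after payment £2,494.19.
Month 2: interest £58.82; balance after payment £2,478.02.
Closed form: n = −ln(1 − rB₀/P)/ln(1+r) = −ln(0.21074)/ln(1.02358) ≈ 66.801, so the balance reaches zero during payment 67.

67 payments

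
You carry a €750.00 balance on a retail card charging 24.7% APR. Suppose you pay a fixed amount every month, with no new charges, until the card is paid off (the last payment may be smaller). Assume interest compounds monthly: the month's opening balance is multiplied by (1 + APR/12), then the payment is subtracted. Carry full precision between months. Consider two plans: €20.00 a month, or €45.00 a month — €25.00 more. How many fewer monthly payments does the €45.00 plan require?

52 fewer payments

Monthly rate r = 24.7%/12 = 2.05833% = 0.0205833.
At €20.00/mo: n = ⌈−ln(1 − rB₀/P)/ln(1+r)⌉ = 73 payments (last €10.76); total interest = total paid − €750.00 = €700.76.
At €45.00/mo: 21 payments (last €28.09); total interest €178.09.
Payments saved = 73 − 21 = 52.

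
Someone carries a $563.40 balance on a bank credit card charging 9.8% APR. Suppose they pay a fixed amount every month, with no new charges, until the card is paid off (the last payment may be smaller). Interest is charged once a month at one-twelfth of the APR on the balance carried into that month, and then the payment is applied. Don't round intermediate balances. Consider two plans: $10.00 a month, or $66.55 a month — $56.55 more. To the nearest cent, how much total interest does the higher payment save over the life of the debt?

Monthly rate r = 9.8%/12 = 0.816667% = 0.00816667.
At $10.00/mo: n = ⌈−ln(1 − rB₀/P)/ln(1+r)⌉ = 76 payments (last $7.85); total interest = total paid − $563.40 = $194.45.
At $66.55/mo: 9 payments (last $53.85); total interest $22.85.
Interest saved = $194.45 − $22.85 = $171.60.

$171.60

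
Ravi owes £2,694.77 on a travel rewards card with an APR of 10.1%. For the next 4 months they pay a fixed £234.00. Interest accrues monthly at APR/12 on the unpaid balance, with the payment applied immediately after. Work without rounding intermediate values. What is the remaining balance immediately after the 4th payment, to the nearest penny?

Monthly rate r = 10.1%/12 = 0.841667% = 0.00841667.
Each month: B ← B·(1+r) − £234.00.
Month 1: interest £22.68; balance after payment £2,483.45.
Month 2: interest £20.90; balance after payment £2,270.35.
Month 3: interest £19.11; balance after payment £2,055.46.
Month 4: interest £17.30; balance after payment £1,838.76.

£1,838.76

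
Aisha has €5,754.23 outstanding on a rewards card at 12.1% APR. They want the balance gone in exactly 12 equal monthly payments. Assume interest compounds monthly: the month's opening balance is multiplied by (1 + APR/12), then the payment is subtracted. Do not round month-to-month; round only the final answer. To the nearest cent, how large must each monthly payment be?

Monthly rate r = 12.1%/12 = 1.00833% = 0.0100833.
Level-payment amortization: P = B₀·r / (1 − (1+r)^(−n)) = 5754.23·0.0100833 / (1 − 1.01008^(−12)).
Denominator 1 − (1+r)^(−12) = 0.113428966.
P = 58.0218 / 0.113428966 ≈ 511.53.

€511.53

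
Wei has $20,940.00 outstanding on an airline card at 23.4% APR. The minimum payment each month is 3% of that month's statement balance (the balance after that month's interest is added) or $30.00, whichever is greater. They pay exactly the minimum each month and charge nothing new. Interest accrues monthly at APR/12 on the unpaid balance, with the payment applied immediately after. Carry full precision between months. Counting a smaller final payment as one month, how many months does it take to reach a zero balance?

Monthly rate r = 23.4%/12 = 1.95% = 0.0195.
While 3% of the post-interest balance exceeds $30.00, each month B ← (B·(1+r))·(1 − 0.03), i.e. B shrinks by the factor (1+r)·0.97 = 0.98891.
This holds for months 1–275. Entering month 276 the balance is $976.54; 3% of the post-interest balance is now below $30.00, so the flat $30.00 minimum applies from here.
From month 276 a fixed $30.00 at rate r clears $976.54 in 53 more payments. Total: 275 + 53 = 328 months.

328 months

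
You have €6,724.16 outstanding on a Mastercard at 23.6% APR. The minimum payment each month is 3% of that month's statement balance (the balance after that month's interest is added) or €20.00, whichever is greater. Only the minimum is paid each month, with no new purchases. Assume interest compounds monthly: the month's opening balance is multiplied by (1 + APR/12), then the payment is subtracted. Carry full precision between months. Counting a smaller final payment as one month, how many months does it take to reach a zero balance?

266 months

Monthly rate r = 23.6%/12 = 1.96667% = 0.0196667.
While 3% of the post-interest balance exceeds €20.00, each month B ← (B·(1+r))·(1 − 0.03), i.e. B shrinks by the factor (1+r)·0.97 = 0.98908.
This holds for months 1–213. Entering month 214 the balance is €648.07; 3% of the post-interest balance is now below €20.00, so the flat €20.00 minimum applies from here.
From month 214 a fixed €20.00 at rate r clears €648.07 in 53 more payments. Total: 213 + 53 = 266 months.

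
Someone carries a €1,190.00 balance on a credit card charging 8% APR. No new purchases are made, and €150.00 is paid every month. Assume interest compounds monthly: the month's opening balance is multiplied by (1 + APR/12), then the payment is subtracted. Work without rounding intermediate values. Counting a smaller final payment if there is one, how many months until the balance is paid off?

9 months

Monthly rate r = 8%/12 = 0.666667% = 0.00666667.
Recurrence: B ← B·(1+r) − €150.00.
Month 1: interest €7.93; balance after payment €1,047.93.
Month 2: interest €6.99; balance after payment €904.92.
Closed form: n = −ln(1 − rB₀/P)/ln(1+r) = −ln(0.94711)/ln(1.00667) ≈ 8.178, so the balance reaches zero during payment 9.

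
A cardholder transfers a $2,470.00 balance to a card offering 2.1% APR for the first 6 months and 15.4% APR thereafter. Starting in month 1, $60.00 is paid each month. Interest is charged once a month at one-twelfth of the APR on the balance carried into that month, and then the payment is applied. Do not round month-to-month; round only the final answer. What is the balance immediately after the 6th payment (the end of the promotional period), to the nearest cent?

$2,134.47

Promo months 1–6 at r₀ = 2.1%/12 = 0.00175; months 7+ at r₁ = 15.4%/12 = 0.0128333.
After month 6: iterate B ← B·(1+r₀) − $60.00 for 6 months → $2,134.47.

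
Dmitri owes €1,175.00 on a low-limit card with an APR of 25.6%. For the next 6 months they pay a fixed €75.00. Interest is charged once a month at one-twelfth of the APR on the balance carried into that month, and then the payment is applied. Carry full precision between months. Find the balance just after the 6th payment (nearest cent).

Monthly rate r = 25.6%/12 = 2.13333% = 0.0213333.
Each month: B ← B·(1+r) − €75.00.
Month 1: interest €25.07; balance after payment €1,125.07.
Month 2: interest €24.00; balance after payment €1,074.07.
Month 3: interest €22.91; balance after payment €1,021.98.
Month 4: interest €21.80; balance after payment €968.78.
Month 5: interest €20.67; balance after payment €914.45.
Month 6: interest €19.51; balance after payment €858.96.

€858.96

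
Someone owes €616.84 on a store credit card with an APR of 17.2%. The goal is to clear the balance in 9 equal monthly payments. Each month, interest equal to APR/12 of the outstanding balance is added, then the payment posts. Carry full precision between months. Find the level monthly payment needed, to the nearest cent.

€73.54

Monthly rate r = 17.2%/12 = 1.43333% = 0.0143333.
Level-payment amortization: P = B₀·r / (1 − (1+r)^(−n)) = 616.84·0.0143333 / (1 − 1.01433^(−9)).
Denominator 1 − (1+r)^(−9) = 0.120220737.
P = 8.84137 / 0.120220737 ≈ 73.54.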